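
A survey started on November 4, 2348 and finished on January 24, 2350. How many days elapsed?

Day-of-year of November 4, 2348: 309.
Day-of-year of January 24, 2350: 24.
2348 has 366 days, so 366 − 309 = 57 days remain in 2348.
Full years: 2349: 365. Sum = 365.
Total: 57 + 365 + 24 = 446 days.

446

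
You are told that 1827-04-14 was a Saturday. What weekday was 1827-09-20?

Thursday

April 1827: 30 − 14 = 16 days remain.
Then May (31), June (30), July (31), August (31): 31 + 30 + 31 + 31 = 123 days.
September 1–20, 1827: 20 days.
Total: 16 + 123 + 20 = 159 days.
159 mod 7 = 5, so 5 days after Saturday is Thursday.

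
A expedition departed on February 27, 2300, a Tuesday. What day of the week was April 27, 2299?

Count forward from the earlier date (April 27, 2299) to the later (February 27, 2300):
April 2299: 30 − 27 = 3 days remain.
Then 9 full months totalling 276 days.
February 1–27, 2300: 27 days (2300 is not a leap year (divisible by 100 but not 400)).
Total: 3 + 276 + 27 = 306 days.
306 mod 7 = 5, so 5 days before Tuesday is Thursday.

Thursday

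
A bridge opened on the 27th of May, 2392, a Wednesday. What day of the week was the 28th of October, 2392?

May 2392: 31 − 27 = 4 days remain.
Then June (30), July (31), August (31), September (30): 30 + 31 + 31 + 30 = 122 days.
October 1–28, 2392: 28 days.
Total: 4 + 122 + 28 = 154 days.
154 is a multiple of 7, so the 28th of October, 2392 falls on the same weekday: Wednesday.

Wednesday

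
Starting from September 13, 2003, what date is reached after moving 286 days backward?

December 1, 2002

Count 286 days before September 13, 2003:
December 2002: 31 − 1 = 30 days remain.
Then January (31), February 2003 (28), March (31), April (30), May (31), June (30), July (31), August (31): 31 + 28 + 31 + 30 + 31 + 30 + 31 + 31 = 243 days.
September 1–13, 2003: 13 days.
Total: 30 + 243 + 13 = 286 days.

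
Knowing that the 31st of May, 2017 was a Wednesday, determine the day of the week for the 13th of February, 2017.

Count forward from the earlier date (February 13, 2017) to the later (May 31, 2017):
February 2017: 28 − 13 = 15 days remain (2017 is not a leap year, so February has 28 days).
Then March (31), April (30): 31 + 30 = 61 days.
May 1–31, 2017: 31 days.
Total: 15 + 61 + 31 = 107 days.
107 mod 7 = 2, so 2 days before Wednesday is Monday.

Monday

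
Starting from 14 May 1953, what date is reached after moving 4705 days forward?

1 April 1966

Count 4705 days after May 14, 1953:
Day-of-year of May 14, 1953: 134.
Day-of-year of April 1, 1966: 91.
1953 has 365 days, so 365 − 134 = 231 days remain in 1953.
Full years 1954–1965: 9 common + 3 leap = 9×365 + 3×366 = 4383 days.
Total: 231 + 4383 + 91 = 4705 days.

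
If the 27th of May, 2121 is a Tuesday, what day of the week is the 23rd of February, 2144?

Day-of-year of May 27, 2121: 147.
Day-of-year of February 23, 2144: 54.
2121 has 365 days, so 365 − 147 = 218 days remain in 2121.
Full years 2122–2143: 17 common + 5 leap = 17×365 + 5×366 = 8035 days.
Total: 218 + 8035 + 54 = 8307 days.
8307 mod 7 = 5, so 5 days after Tuesday is Sunday.

Sunday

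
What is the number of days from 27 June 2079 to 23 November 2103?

Day-of-year of June 27, 2079: 178.
Day-of-year of November 23, 2103: 327.
2079 has 365 days, so 365 − 178 = 187 days remain in 2079.
Full years 2080–2102: 18 common + 5 leap = 18×365 + 5×366 = 8400 days.
Total: 187 + 8400 + 327 = 8914 days.

8914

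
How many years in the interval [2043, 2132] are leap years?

22

Years divisible by 4: 2044, 2048, …, 2132 — 23 in all.
Of these, 2100 is divisible by 100 but not 400, so not leap.
Leap years: 23 − 1 = 22.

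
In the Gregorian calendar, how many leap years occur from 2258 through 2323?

Years divisible by 4: 2260, 2264, …, 2320 — 16 in all.
Of these, 2300 is divisible by 100 but not 400, so not leap.
Leap years: 16 − 1 = 15.

15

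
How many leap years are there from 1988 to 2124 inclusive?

Years divisible by 4: 1988, 1992, …, 2124 — 35 in all.
Of these, 2100 is divisible by 100 but not 400, so not leap.
2000 is divisible by 400, so still leap.
Leap years: 35 − 1 = 34.

34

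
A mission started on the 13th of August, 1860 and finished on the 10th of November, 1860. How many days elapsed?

89

August 1860: 31 − 13 = 18 days remain.
Then September (30), October (31): 30 + 31 = 61 days.
November 1–10, 1860: 10 days.
Total: 18 + 61 + 10 = 89 days.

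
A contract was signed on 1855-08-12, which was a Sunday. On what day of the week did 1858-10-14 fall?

Thursday

August 12, 1855 → August 12, 1856: 366 days (1856 is a leap year).
August 12, 1856 → August 12, 1857: 365 days.
August 12, 1857 → August 12, 1858: 365 days.
August 1858: 31 − 12 = 19 days remain.
Then September (30): 30 days.
October 1–14, 1858: 14 days.
Residual: 63 days.
Total: 1159 days.
1159 mod 7 = 4, so 4 days after Sunday is Thursday.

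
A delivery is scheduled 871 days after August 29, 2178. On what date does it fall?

January 16, 2181

Count 871 days after August 29, 2178:
Day-of-year of August 29, 2178: 241.
Day-of-year of January 16, 2181: 16.
2178 has 365 days, so 365 − 241 = 124 days remain in 2178.
Full years: 2179: 365; 2180: 366. Sum = 731.
Total: 124 + 731 + 16 = 871 days.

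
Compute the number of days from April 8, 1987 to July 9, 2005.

6667

From April 8, 1987 to April 8, 2005: 18 years, of which 5 contain a Feb 29 — 13×365 + 5×366 = 6575 days.
(2000 is a leap year (divisible by 400).)
April 2005: 30 − 8 = 22 days remain.
Then May (31), June (30): 31 + 30 = 61 days.
July 1–9, 2005: 9 days.
Residual: 92 days.
Total: 6667 days.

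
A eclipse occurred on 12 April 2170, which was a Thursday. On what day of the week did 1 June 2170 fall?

April 2170: 30 − 12 = 18 days remain.
Then May (31): 31 days.
June 1, 2170: 1 day.
Total: 18 + 31 + 1 = 50 days.
50 mod 7 = 1, so 1 day after Thursday is Friday.

Friday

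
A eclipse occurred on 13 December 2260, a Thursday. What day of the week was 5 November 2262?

Wednesday

Day-of-year of December 13, 2260: 348.
Day-of-year of November 5, 2262: 309.
2260 has 366 days, so 366 − 348 = 18 days remain in 2260.
Full years: 2261: 365. Sum = 365.
Total: 18 + 365 + 309 = 692 days.
692 mod 7 = 6, so 6 days after Thursday is Wednesday.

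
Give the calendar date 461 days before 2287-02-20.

2285-11-16

Count 461 days before February 20, 2287:
November 2285: 30 − 16 = 14 days remain.
Then 14 full months totalling 427 days.
February 1–20, 2287: 20 days (2287 is not a leap year).
Total: 14 + 427 + 20 = 461 days.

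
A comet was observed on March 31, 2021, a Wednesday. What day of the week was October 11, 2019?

Count forward from the earlier date (October 11, 2019) to the later (March 31, 2021):
Day-of-year of October 11, 2019: 284.
Day-of-year of March 31, 2021: 90.
2019 has 365 days, so 365 − 284 = 81 days remain in 2019.
Full years: 2020: 366. Sum = 366.
Total: 81 + 366 + 90 = 537 days.
537 mod 7 = 5, so 5 days before Wednesday is Friday.

Friday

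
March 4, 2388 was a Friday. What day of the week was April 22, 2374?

Monday

Count forward from the earlier date (April 22, 2374) to the later (March 4, 2388):
From April 22, 2374 to April 22, 2387: 13 years, of which 3 contain a Feb 29 — 10×365 + 3×366 = 4748 days.
April 2387: 30 − 22 = 8 days remain.
Then 10 full months totalling 305 days.
March 1–4, 2388: 4 days.
Residual: 317 days.
Total: 5065 days.
5065 mod 7 = 4, so 4 days before Friday is Monday.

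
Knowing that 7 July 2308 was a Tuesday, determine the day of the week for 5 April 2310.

Day-of-year of July 7, 2308: 189.
Day-of-year of April 5, 2310: 95.
2308 has 366 days, so 366 − 189 = 177 days remain in 2308.
Full years: 2309: 365. Sum = 365.
Total: 177 + 365 + 95 = 637 days.
637 is a multiple of 7, so 5 April 2310 falls on the same weekday: Tuesday.

Tuesday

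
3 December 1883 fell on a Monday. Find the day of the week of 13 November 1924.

Thursday

From December 3, 1883 to December 3, 1923: 40 years, of which 9 contain a Feb 29 — 31×365 + 9×366 = 14609 days.
(1900 is not a leap year (divisible by 100 but not 400).)
December 1923: 31 − 3 = 28 days remain.
Then 10 full months totalling 305 days.
November 1–13, 1924: 13 days.
Residual: 346 days.
Total: 14955 days.
14955 mod 7 = 3, so 3 days after Monday is Thursday.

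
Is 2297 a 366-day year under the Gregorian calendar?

2297 is not a leap year.

No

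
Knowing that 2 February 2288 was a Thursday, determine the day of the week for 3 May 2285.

Count forward from the earlier date (May 3, 2285) to the later (February 2, 2288):
May 3, 2285 → May 3, 2286: 365 days.
May 3, 2286 → May 3, 2287: 365 days.
May 2287: 31 − 3 = 28 days remain.
Then June (30), July (31), August (31), September (30), October (31), November (30), December (31), January (31): 30 + 31 + 31 + 30 + 31 + 30 + 31 + 31 = 245 days.
February 1–2, 2288: 2 days (2288 is a leap year).
Residual: 275 days.
Total: 1005 days.
1005 mod 7 = 4, so 4 days before Thursday is Sunday.

Sunday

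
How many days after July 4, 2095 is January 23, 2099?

1299

July 4, 2095 → July 4, 2096: 366 days (2096 is a leap year).
July 4, 2096 → July 4, 2097: 365 days.
July 4, 2097 → July 4, 2098: 365 days.
July 2098: 31 − 4 = 27 days remain.
Then August (31), September (30), October (31), November (30), December (31): 31 + 30 + 31 + 30 + 31 = 153 days.
January 1–23, 2099: 23 days.
Residual: 203 days.
Total: 1299 days.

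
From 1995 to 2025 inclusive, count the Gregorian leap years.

8

Years divisible by 4 in [1995, 2025]: 1996, 2000, 2004, 2008, 2012, 2016, 2020, 2024.
2000 is divisible by 400, so still leap.
No century exceptions apply. Count: 8.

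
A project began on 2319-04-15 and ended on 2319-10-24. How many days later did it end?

192

April 2319: 30 − 15 = 15 days remain.
Then May (31), June (30), July (31), August (31), September (30): 31 + 30 + 31 + 31 + 30 = 153 days.
October 1–24, 2319: 24 days.
Total: 15 + 153 + 24 = 192 days.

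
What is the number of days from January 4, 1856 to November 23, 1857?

689

January 4, 1856 → January 4, 1857: 366 days (1856 is a leap year).
January 1857: 31 − 4 = 27 days remain.
Then 9 full months totalling 273 days.
November 1–23, 1857: 23 days.
Residual: 323 days.
Total: 689 days.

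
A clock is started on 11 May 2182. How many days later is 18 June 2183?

Day-of-year of May 11, 2182: 131.
Day-of-year of June 18, 2183: 169.
2182 has 365 days, so 365 − 131 = 234 days remain in 2182.
Total: 234 + 169 = 403 days.

403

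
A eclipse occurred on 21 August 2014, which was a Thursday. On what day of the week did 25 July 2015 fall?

Day-of-year of August 21, 2014: 233.
Day-of-year of July 25, 2015: 206.
2014 has 365 days, so 365 − 233 = 132 days remain in 2014.
Total: 132 + 206 = 338 days.
338 mod 7 = 2, so 2 days after Thursday is Saturday.

Saturday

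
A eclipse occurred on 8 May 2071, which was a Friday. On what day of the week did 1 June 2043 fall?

Monday

Count forward from the earlier date (June 1, 2043) to the later (May 8, 2071):
From June 1, 2043 to June 1, 2070: 27 years, of which 7 contain a Feb 29 — 20×365 + 7×366 = 9862 days.
June 2070: 30 − 1 = 29 days remain.
Then 10 full months totalling 304 days.
May 1–8, 2071: 8 days.
Residual: 341 days.
Total: 10203 days.
10203 mod 7 = 4, so 4 days before Friday is Monday.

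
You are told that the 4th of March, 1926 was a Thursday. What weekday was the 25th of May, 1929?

Day-of-year of March 4, 1926: 63.
Day-of-year of May 25, 1929: 145.
1926 has 365 days, so 365 − 63 = 302 days remain in 1926.
Full years: 1927: 365; 1928: 366. Sum = 731.
Total: 302 + 731 + 145 = 1178 days.
1178 mod 7 = 2, so 2 days after Thursday is Saturday.

Saturday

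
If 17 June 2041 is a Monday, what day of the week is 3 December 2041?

June 2041: 30 − 17 = 13 days remain.
Then July (31), August (31), September (30), October (31), November (30): 31 + 31 + 30 + 31 + 30 = 153 days.
December 1–3, 2041: 3 days.
Total: 13 + 153 + 3 = 169 days.
169 mod 7 = 1, so 1 day after Monday is Tuesday.

Tuesday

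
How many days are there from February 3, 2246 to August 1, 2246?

179

February 2246: 28 − 3 = 25 days remain (2246 is not a leap year, so February has 28 days).
Then March (31), April (30), May (31), June (30), July (31): 31 + 30 + 31 + 30 + 31 = 153 days.
August 1, 2246: 1 day.
Total: 25 + 153 + 1 = 179 days.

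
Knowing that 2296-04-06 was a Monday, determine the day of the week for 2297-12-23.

April 6, 2296 → April 6, 2297: 365 days.
April 2297: 30 − 6 = 24 days remain.
Then May (31), June (30), July (31), August (31), September (30), October (31), November (30): 31 + 30 + 31 + 31 + 30 + 31 + 30 = 214 days.
December 1–23, 2297: 23 days.
Residual: 261 days.
Total: 626 days.
626 mod 7 = 3, so 3 days after Monday is Thursday.

Thursday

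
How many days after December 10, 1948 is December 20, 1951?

1105

Day-of-year of December 10, 1948: 345.
Day-of-year of December 20, 1951: 354.
1948 has 366 days, so 366 − 345 = 21 days remain in 1948.
Full years: 1949: 365; 1950: 365. Sum = 730.
Total: 21 + 730 + 354 = 1105 days.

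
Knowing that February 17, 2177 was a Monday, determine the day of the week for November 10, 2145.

Count forward from the earlier date (November 10, 2145) to the later (February 17, 2177):
From November 10, 2145 to November 10, 2176: 31 years, of which 8 contain a Feb 29 — 23×365 + 8×366 = 11323 days.
November 2176: 30 − 10 = 20 days remain.
Then December (31), January (31): 31 + 31 = 62 days.
February 1–17, 2177: 17 days (2177 is not a leap year).
Residual: 99 days.
Total: 11422 days.
11422 mod 7 = 5, so 5 days before Monday is Wednesday.

Wednesday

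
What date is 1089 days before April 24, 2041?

May 1, 2038

Count 1089 days before April 24, 2041:
Day-of-year of May 1, 2038: 121.
Day-of-year of April 24, 2041: 114.
2038 has 365 days, so 365 − 121 = 244 days remain in 2038.
Full years: 2039: 365; 2040: 366. Sum = 731.
Total: 244 + 731 + 114 = 1089 days.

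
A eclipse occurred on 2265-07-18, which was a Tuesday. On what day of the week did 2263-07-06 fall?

Count forward from the earlier date (July 6, 2263) to the later (July 18, 2265):
Day-of-year of July 6, 2263: 187.
Day-of-year of July 18, 2265: 199.
2263 has 365 days, so 365 − 187 = 178 days remain in 2263.
Full years: 2264: 366. Sum = 366.
Total: 178 + 366 + 199 = 743 days.
743 mod 7 = 1, so 1 day before Tuesday is Monday.

Monday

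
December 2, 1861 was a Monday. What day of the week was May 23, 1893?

Tuesday

Day-of-year of December 2, 1861: 336.
Day-of-year of May 23, 1893: 143.
1861 has 365 days, so 365 − 336 = 29 days remain in 1861.
Full years 1862–1892: 23 common + 8 leap = 23×365 + 8×366 = 11323 days.
Total: 29 + 11323 + 143 = 11495 days.
11495 mod 7 = 1, so 1 day after Monday is Tuesday.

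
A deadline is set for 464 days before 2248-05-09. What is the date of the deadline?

2247-01-31

Count 464 days before May 9, 2248:
January 31, 2247 → January 31, 2248: 365 days.
January 2248: 31 − 31 = 0 days remain.
Then February 2248 (29), March (31), April (30): 29 + 31 + 30 = 90 days.
May 1–9, 2248: 9 days.
Residual: 99 days.
Total: 464 days.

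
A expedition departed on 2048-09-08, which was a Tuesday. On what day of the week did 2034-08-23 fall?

Wednesday

Count forward from the earlier date (August 23, 2034) to the later (September 8, 2048):
Day-of-year of August 23, 2034: 235.
Day-of-year of September 8, 2048: 252.
2034 has 365 days, so 365 − 235 = 130 days remain in 2034.
Full years 2035–2047: 10 common + 3 leap = 10×365 + 3×366 = 4748 days.
Total: 130 + 4748 + 252 = 5130 days.
5130 mod 7 = 6, so 6 days before Tuesday is Wednesday.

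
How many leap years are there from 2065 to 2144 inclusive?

19

Years divisible by 4: 2068, 2072, …, 2144 — 20 in all.
Of these, 2100 is divisible by 100 but not 400, so not leap.
Leap years: 20 − 1 = 19.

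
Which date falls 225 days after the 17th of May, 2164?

the 28th of December, 2164

Count 225 days after May 17, 2164:
May 2164: 31 − 17 = 14 days remain.
Then June (30), July (31), August (31), September (30), October (31), November (30): 30 + 31 + 31 + 30 + 31 + 30 = 183 days.
December 1–28, 2164: 28 days.
Total: 14 + 183 + 28 = 225 days.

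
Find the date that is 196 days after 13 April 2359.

26 October 2359

Count 196 days after April 13, 2359:
April 2359: 30 − 13 = 17 days remain.
Then May (31), June (30), July (31), August (31), September (30): 31 + 30 + 31 + 31 + 30 = 153 days.
October 1–26, 2359: 26 days.
Total: 17 + 153 + 26 = 196 days.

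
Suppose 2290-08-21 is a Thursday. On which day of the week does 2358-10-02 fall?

Day-of-year of August 21, 2290: 233.
Day-of-year of October 2, 2358: 275.
2290 has 365 days, so 365 − 233 = 132 days remain in 2290.
Full years 2291–2357: 51 common + 16 leap = 51×365 + 16×366 = 24471 days.
Total: 132 + 24471 + 275 = 24878 days.
24878 is a multiple of 7, so 2358-10-02 falls on the same weekday: Thursday.

Thursday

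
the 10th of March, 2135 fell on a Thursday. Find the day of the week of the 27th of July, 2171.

Saturday

Day-of-year of March 10, 2135: 69.
Day-of-year of July 27, 2171: 208.
2135 has 365 days, so 365 − 69 = 296 days remain in 2135.
Full years 2136–2170: 26 common + 9 leap = 26×365 + 9×366 = 12784 days.
Total: 296 + 12784 + 208 = 13288 days.
13288 mod 7 = 2, so 2 days after Thursday is Saturday.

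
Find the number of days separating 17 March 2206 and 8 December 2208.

Day-of-year of March 17, 2206: 76.
Day-of-year of December 8, 2208: 343.
2206 has 365 days, so 365 − 76 = 289 days remain in 2206.
Full years: 2207: 365. Sum = 365.
Total: 289 + 365 + 343 = 997 days.

997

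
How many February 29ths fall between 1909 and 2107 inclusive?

Years divisible by 4: 1912, 1916, …, 2104 — 49 in all.
Of these, 2100 is divisible by 100 but not 400, so not leap.
2000 is divisible by 400, so still leap.
Leap years: 49 − 1 = 48.

48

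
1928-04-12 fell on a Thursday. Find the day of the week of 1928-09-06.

Thursday

April 1928: 30 − 12 = 18 days remain.
Then May (31), June (30), July (31), August (31): 31 + 30 + 31 + 31 = 123 days.
September 1–6, 1928: 6 days.
Total: 18 + 123 + 6 = 147 days.
147 is a multiple of 7, so 1928-09-06 falls on the same weekday: Thursday.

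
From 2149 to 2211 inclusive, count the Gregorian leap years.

Years divisible by 4: 2152, 2156, …, 2208 — 15 in all.
Of these, 2200 is divisible by 100 but not 400, so not leap.
Leap years: 15 − 1 = 14.

14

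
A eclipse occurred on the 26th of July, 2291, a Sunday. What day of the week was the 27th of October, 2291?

July 2291: 31 − 26 = 5 days remain.
Then August (31), September (30): 31 + 30 = 61 days.
October 1–27, 2291: 27 days.
Total: 5 + 61 + 27 = 93 days.
93 mod 7 = 2, so 2 days after Sunday is Tuesday.

Tuesday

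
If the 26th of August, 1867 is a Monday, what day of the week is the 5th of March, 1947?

From August 26, 1867 to August 26, 1946: 79 years, of which 19 contain a Feb 29 — 60×365 + 19×366 = 28854 days.
(1900 is not a leap year (divisible by 100 but not 400).)
August 1946: 31 − 26 = 5 days remain.
Then September (30), October (31), November (30), December (31), January (31), February 1947 (28): 30 + 31 + 30 + 31 + 31 + 28 = 181 days.
March 1–5, 1947: 5 days.
Residual: 191 days.
Total: 29045 days.
29045 mod 7 = 2, so 2 days after Monday is Wednesday.

Wednesday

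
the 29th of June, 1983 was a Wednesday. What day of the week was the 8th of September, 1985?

Day-of-year of June 29, 1983: 180.
Day-of-year of September 8, 1985: 251.
1983 has 365 days, so 365 − 180 = 185 days remain in 1983.
Full years: 1984: 366. Sum = 366.
Total: 185 + 366 + 251 = 802 days.
802 mod 7 = 4, so 4 days after Wednesday is Sunday.

Sunday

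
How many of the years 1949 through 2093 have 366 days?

36

Years divisible by 4: 1952, 1956, …, 2092 — 36 in all.
2000 is divisible by 400, so still leap.
No century exceptions apply. Count: 36.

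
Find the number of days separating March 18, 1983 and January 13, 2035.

Day-of-year of March 18, 1983: 77.
Day-of-year of January 13, 2035: 13.
1983 has 365 days, so 365 − 77 = 288 days remain in 1983.
Full years 1984–2034: 38 common + 13 leap = 38×365 + 13×366 = 18628 days.
Total: 288 + 18628 + 13 = 18929 days.

18929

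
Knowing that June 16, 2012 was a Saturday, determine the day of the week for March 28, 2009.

Count forward from the earlier date (March 28, 2009) to the later (June 16, 2012):
March 28, 2009 → March 28, 2010: 365 days.
March 28, 2010 → March 28, 2011: 365 days.
March 28, 2011 → March 28, 2012: 366 days (2012 is a leap year).
March 2012: 31 − 28 = 3 days remain.
Then April (30), May (31): 30 + 31 = 61 days.
June 1–16, 2012: 16 days.
Residual: 80 days.
Total: 1176 days.
1176 is a multiple of 7, so March 28, 2009 falls on the same weekday: Saturday.

Saturday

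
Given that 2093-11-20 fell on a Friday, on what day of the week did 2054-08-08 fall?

Count forward from the earlier date (August 8, 2054) to the later (November 20, 2093):
Day-of-year of August 8, 2054: 220.
Day-of-year of November 20, 2093: 324.
2054 has 365 days, so 365 − 220 = 145 days remain in 2054.
Full years 2055–2092: 28 common + 10 leap = 28×365 + 10×366 = 13880 days.
Total: 145 + 13880 + 324 = 14349 days.
14349 mod 7 = 6, so 6 days before Friday is Saturday.

Saturday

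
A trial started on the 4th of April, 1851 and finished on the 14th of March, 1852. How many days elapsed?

345

Day-of-year of April 4, 1851: 94.
Day-of-year of March 14, 1852: 74.
1851 has 365 days, so 365 − 94 = 271 days remain in 1851.
Total: 271 + 74 = 345 days.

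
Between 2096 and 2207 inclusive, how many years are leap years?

Years divisible by 4: 2096, 2100, …, 2204 — 28 in all.
Of these, 2100, 2200 are divisible by 100 but not 400, so not leap.
Leap years: 28 − 2 = 26.

26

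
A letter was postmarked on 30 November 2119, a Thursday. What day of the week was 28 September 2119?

Count forward from the earlier date (September 28, 2119) to the later (November 30, 2119):
September 2119: 30 − 28 = 2 days remain.
Then October (31): 31 days.
November 1–30, 2119: 30 days.
Total: 2 + 31 + 30 = 63 days.
63 is a multiple of 7, so 28 September 2119 falls on the same weekday: Thursday.

Thursday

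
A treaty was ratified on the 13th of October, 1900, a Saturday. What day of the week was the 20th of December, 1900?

October 1900: 31 − 13 = 18 days remain.
Then November (30): 30 days.
December 1–20, 1900: 20 days.
Total: 18 + 30 + 20 = 68 days.
68 mod 7 = 5, so 5 days after Saturday is Thursday.

Thursday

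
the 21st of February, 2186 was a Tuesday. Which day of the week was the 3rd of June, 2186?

February 2186: 28 − 21 = 7 days remain (2186 is not a leap year, so February has 28 days).
Then March (31), April (30), May (31): 31 + 30 + 31 = 92 days.
June 1–3, 2186: 3 days.
Total: 7 + 92 + 3 = 102 days.
102 mod 7 = 4, so 4 days after Tuesday is Saturday.

Saturday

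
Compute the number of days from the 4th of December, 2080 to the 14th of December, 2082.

740

December 4, 2080 → December 4, 2081: 365 days.
December 4, 2081 → December 4, 2082: 365 days.
Within December 2082: 14 − 4 = 10 days.
Total: 740 days.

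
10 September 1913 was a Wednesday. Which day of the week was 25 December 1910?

Sunday

Count forward from the earlier date (December 25, 1910) to the later (September 10, 1913):
Day-of-year of December 25, 1910: 359.
Day-of-year of September 10, 1913: 253.
1910 has 365 days, so 365 − 359 = 6 days remain in 1910.
Full years: 1911: 365; 1912: 366. Sum = 731.
Total: 6 + 731 + 253 = 990 days.
990 mod 7 = 3, so 3 days before Wednesday is Sunday.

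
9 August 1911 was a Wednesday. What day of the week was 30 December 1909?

Thursday

Count forward from the earlier date (December 30, 1909) to the later (August 9, 1911):
Day-of-year of December 30, 1909: 364.
Day-of-year of August 9, 1911: 221.
1909 has 365 days, so 365 − 364 = 1 days remain in 1909.
Full years: 1910: 365. Sum = 365.
Total: 1 + 365 + 221 = 587 days.
587 mod 7 = 6, so 6 days before Wednesday is Thursday.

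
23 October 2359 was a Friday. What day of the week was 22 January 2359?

Thursday

Count forward from the earlier date (January 22, 2359) to the later (October 23, 2359):
January 2359: 31 − 22 = 9 days remain.
Then February 2359 (28), March (31), April (30), May (31), June (30), July (31), August (31), September (30): 28 + 31 + 30 + 31 + 30 + 31 + 31 + 30 = 242 days.
October 1–23, 2359: 23 days.
Total: 9 + 242 + 23 = 274 days.
274 mod 7 = 1, so 1 day before Friday is Thursday.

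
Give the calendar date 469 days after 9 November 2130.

21 February 2132

Count 469 days after November 9, 2130:
November 9, 2130 → November 9, 2131: 365 days.
November 2131: 30 − 9 = 21 days remain.
Then December (31), January (31): 31 + 31 = 62 days.
February 1–21, 2132: 21 days (2132 is a leap year).
Residual: 104 days.
Total: 469 days.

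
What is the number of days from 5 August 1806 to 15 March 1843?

From August 5, 1806 to August 5, 1842: 36 years, of which 9 contain a Feb 29 — 27×365 + 9×366 = 13149 days.
August 1842: 31 − 5 = 26 days remain.
Then September (30), October (31), November (30), December (31), January (31), February 1843 (28): 30 + 31 + 30 + 31 + 31 + 28 = 181 days.
March 1–15, 1843: 15 days.
Residual: 222 days.
Total: 13371 days.

13371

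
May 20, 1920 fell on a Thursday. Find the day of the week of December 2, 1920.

May 1920: 31 − 20 = 11 days remain.
Then June (30), July (31), August (31), September (30), October (31), November (30): 30 + 31 + 31 + 30 + 31 + 30 = 183 days.
December 1–2, 1920: 2 days.
Total: 11 + 183 + 2 = 196 days.
196 is a multiple of 7, so December 2, 1920 falls on the same weekday: Thursday.

Thursday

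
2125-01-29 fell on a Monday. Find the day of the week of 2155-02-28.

From January 29, 2125 to January 29, 2155: 30 years, of which 7 contain a Feb 29 — 23×365 + 7×366 = 10957 days.
January 2155: 31 − 29 = 2 days remain.
February 1–28, 2155: 28 days (2155 is not a leap year).
Residual: 30 days.
Total: 10987 days.
10987 mod 7 = 4, so 4 days after Monday is Friday.

Friday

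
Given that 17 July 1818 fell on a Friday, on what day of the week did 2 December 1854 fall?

Day-of-year of July 17, 1818: 198.
Day-of-year of December 2, 1854: 336.
1818 has 365 days, so 365 − 198 = 167 days remain in 1818.
Full years 1819–1853: 26 common + 9 leap = 26×365 + 9×366 = 12784 days.
Total: 167 + 12784 + 336 = 13287 days.
13287 mod 7 = 1, so 1 day after Friday is Saturday.

Saturday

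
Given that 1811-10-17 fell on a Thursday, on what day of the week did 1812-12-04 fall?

Day-of-year of October 17, 1811: 290.
Day-of-year of December 4, 1812: 339.
1811 has 365 days, so 365 − 290 = 75 days remain in 1811.
Total: 75 + 339 = 414 days.
414 mod 7 = 1, so 1 day after Thursday is Friday.

Friday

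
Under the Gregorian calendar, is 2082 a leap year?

2082 is not a leap year.

No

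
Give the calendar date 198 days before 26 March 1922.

9 September 1921

Count 198 days before March 26, 1922:
Day-of-year of September 9, 1921: 252.
Day-of-year of March 26, 1922: 85.
1921 has 365 days, so 365 − 252 = 113 days remain in 1921.
Total: 113 + 85 = 198 days.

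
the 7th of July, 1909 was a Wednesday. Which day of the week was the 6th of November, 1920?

Day-of-year of July 7, 1909: 188.
Day-of-year of November 6, 1920: 311.
1909 has 365 days, so 365 − 188 = 177 days remain in 1909.
Full years 1910–1919: 8 common + 2 leap = 8×365 + 2×366 = 3652 days.
Total: 177 + 3652 + 311 = 4140 days.
4140 mod 7 = 3, so 3 days after Wednesday is Saturday.

Saturday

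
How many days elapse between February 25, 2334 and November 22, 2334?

February 2334: 28 − 25 = 3 days remain (2334 is not a leap year, so February has 28 days).
Then March (31), April (30), May (31), June (30), July (31), August (31), September (30), October (31): 31 + 30 + 31 + 30 + 31 + 31 + 30 + 31 = 245 days.
November 1–22, 2334: 22 days.
Total: 3 + 245 + 22 = 270 days.

270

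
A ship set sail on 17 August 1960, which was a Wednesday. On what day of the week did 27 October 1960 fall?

Thursday

August 1960: 31 − 17 = 14 days remain.
Then September (30): 30 days.
October 1–27, 1960: 27 days.
Total: 14 + 30 + 27 = 71 days.
71 mod 7 = 1, so 1 day after Wednesday is Thursday.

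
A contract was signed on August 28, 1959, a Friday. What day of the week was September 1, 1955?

Thursday

Count forward from the earlier date (September 1, 1955) to the later (August 28, 1959):
September 1, 1955 → September 1, 1956: 366 days (1956 is a leap year).
September 1, 1956 → September 1, 1957: 365 days.
September 1, 1957 → September 1, 1958: 365 days.
September 1958: 30 − 1 = 29 days remain.
Then 10 full months totalling 304 days.
August 1–28, 1959: 28 days.
Residual: 361 days.
Total: 1457 days.
1457 mod 7 = 1, so 1 day before Friday is Thursday.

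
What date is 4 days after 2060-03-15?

2060-03-19

Count 4 days after March 15, 2060:
Within March 2060: 19 − 15 = 4 days.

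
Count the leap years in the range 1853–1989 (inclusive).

33

Years divisible by 4: 1856, 1860, …, 1988 — 34 in all.
Of these, 1900 is divisible by 100 but not 400, so not leap.
Leap years: 34 − 1 = 33.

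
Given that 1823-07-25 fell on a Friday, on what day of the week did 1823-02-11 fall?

Count forward from the earlier date (February 11, 1823) to the later (July 25, 1823):
February 1823: 28 − 11 = 17 days remain (1823 is not a leap year, so February has 28 days).
Then March (31), April (30), May (31), June (30): 31 + 30 + 31 + 30 = 122 days.
July 1–25, 1823: 25 days.
Total: 17 + 122 + 25 = 164 days.
164 mod 7 = 3, so 3 days before Friday is Tuesday.

Tuesday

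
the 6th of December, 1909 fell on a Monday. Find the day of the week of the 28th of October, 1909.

Count forward from the earlier date (October 28, 1909) to the later (December 6, 1909):
October 1909: 31 − 28 = 3 days remain.
Then November (30): 30 days.
December 1–6, 1909: 6 days.
Total: 3 + 30 + 6 = 39 days.
39 mod 7 = 4, so 4 days before Monday is Thursday.

Thursday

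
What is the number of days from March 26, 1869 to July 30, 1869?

March 1869: 31 − 26 = 5 days remain.
Then April (30), May (31), June (30): 30 + 31 + 30 = 91 days.
July 1–30, 1869: 30 days.
Total: 5 + 91 + 30 = 126 days.

126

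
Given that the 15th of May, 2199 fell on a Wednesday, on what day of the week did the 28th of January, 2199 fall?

Count forward from the earlier date (January 28, 2199) to the later (May 15, 2199):
January 2199: 31 − 28 = 3 days remain.
Then February 2199 (28), March (31), April (30): 28 + 31 + 30 = 89 days.
May 1–15, 2199: 15 days.
Total: 3 + 89 + 15 = 107 days.
107 mod 7 = 2, so 2 days before Wednesday is Monday.

Monday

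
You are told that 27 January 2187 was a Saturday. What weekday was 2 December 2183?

Tuesday

Count forward from the earlier date (December 2, 2183) to the later (January 27, 2187):
Day-of-year of December 2, 2183: 336.
Day-of-year of January 27, 2187: 27.
2183 has 365 days, so 365 − 336 = 29 days remain in 2183.
Full years: 2184: 366; 2185: 365; 2186: 365. Sum = 1096.
Total: 29 + 1096 + 27 = 1152 days.
1152 mod 7 = 4, so 4 days before Saturday is Tuesday.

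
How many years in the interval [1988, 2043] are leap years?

14

Years divisible by 4: 1988, 1992, …, 2040 — 14 in all.
2000 is divisible by 400, so still leap.
No century exceptions apply. Count: 14.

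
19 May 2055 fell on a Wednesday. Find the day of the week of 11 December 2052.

Count forward from the earlier date (December 11, 2052) to the later (May 19, 2055):
December 11, 2052 → December 11, 2053: 365 days.
December 11, 2053 → December 11, 2054: 365 days.
December 2054: 31 − 11 = 20 days remain.
Then January (31), February 2055 (28), March (31), April (30): 31 + 28 + 31 + 30 = 120 days.
May 1–19, 2055: 19 days.
Residual: 159 days.
Total: 889 days.
889 is a multiple of 7, so 11 December 2052 falls on the same weekday: Wednesday.

Wednesday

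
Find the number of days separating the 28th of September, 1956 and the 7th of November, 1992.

13189

Day-of-year of September 28, 1956: 272.
Day-of-year of November 7, 1992: 312.
1956 has 366 days, so 366 − 272 = 94 days remain in 1956.
Full years 1957–1991: 27 common + 8 leap = 27×365 + 8×366 = 12783 days.
Total: 94 + 12783 + 312 = 13189 days.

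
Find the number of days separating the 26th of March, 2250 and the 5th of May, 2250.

March 2250: 31 − 26 = 5 days remain.
Then April (30): 30 days.
May 1–5, 2250: 5 days.
Total: 5 + 30 + 5 = 40 days.

40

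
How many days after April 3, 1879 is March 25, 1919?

From April 3, 1879 to April 3, 1918: 39 years, of which 9 contain a Feb 29 — 30×365 + 9×366 = 14244 days.
(1900 is not a leap year (divisible by 100 but not 400).)
April 1918: 30 − 3 = 27 days remain.
Then 10 full months totalling 304 days.
March 1–25, 1919: 25 days.
Residual: 356 days.
Total: 14600 days.

14600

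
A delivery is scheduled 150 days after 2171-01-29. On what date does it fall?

2171-06-28

Count 150 days after January 29, 2171:
January 2171: 31 − 29 = 2 days remain.
Then February 2171 (28), March (31), April (30), May (31): 28 + 31 + 30 + 31 = 120 days.
June 1–28, 2171: 28 days.
Total: 2 + 120 + 28 = 150 days.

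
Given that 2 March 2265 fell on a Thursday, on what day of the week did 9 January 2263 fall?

Friday

Count forward from the earlier date (January 9, 2263) to the later (March 2, 2265):
January 2263: 31 − 9 = 22 days remain.
Then 25 full months totalling 759 days.
March 1–2, 2265: 2 days.
Total: 22 + 759 + 2 = 783 days.
783 mod 7 = 6, so 6 days before Thursday is Friday.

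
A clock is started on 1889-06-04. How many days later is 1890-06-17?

Day-of-year of June 4, 1889: 155.
Day-of-year of June 17, 1890: 168.
1889 has 365 days, so 365 − 155 = 210 days remain in 1889.
Total: 210 + 168 = 378 days.

378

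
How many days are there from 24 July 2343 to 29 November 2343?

128

July 2343: 31 − 24 = 7 days remain.
Then August (31), September (30), October (31): 31 + 30 + 31 = 92 days.
November 1–29, 2343: 29 days.
Total: 7 + 92 + 29 = 128 days.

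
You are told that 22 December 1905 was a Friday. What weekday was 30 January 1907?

December 22, 1905 → December 22, 1906: 365 days.
December 1906: 31 − 22 = 9 days remain.
January 1–30, 1907: 30 days.
Residual: 39 days.
Total: 404 days.
404 mod 7 = 5, so 5 days after Friday is Wednesday.

Wednesday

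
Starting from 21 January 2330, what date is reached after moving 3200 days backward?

18 April 2321

Count 3200 days before January 21, 2330:
Day-of-year of April 18, 2321: 108.
Day-of-year of January 21, 2330: 21.
2321 has 365 days, so 365 − 108 = 257 days remain in 2321.
Full years 2322–2329: 6 common + 2 leap = 6×365 + 2×366 = 2922 days.
Total: 257 + 2922 + 21 = 3200 days.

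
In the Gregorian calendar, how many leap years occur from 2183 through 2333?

Years divisible by 4: 2184, 2188, …, 2332 — 38 in all.
Of these, 2200, 2300 are divisible by 100 but not 400, so not leap.
Leap years: 38 − 2 = 36.

36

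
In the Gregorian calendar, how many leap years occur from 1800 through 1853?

13

Years divisible by 4: 1800, 1804, …, 1852 — 14 in all.
Of these, 1800 is divisible by 100 but not 400, so not leap.
Leap years: 14 − 1 = 13.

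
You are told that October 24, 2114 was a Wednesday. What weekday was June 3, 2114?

Sunday

Count forward from the earlier date (June 3, 2114) to the later (October 24, 2114):
June 2114: 30 − 3 = 27 days remain.
Then July (31), August (31), September (30): 31 + 31 + 30 = 92 days.
October 1–24, 2114: 24 days.
Total: 27 + 92 + 24 = 143 days.
143 mod 7 = 3, so 3 days before Wednesday is Sunday.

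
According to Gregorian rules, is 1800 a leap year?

1800 is not a leap year (divisible by 100 but not 400).

No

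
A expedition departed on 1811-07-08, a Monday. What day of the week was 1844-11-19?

From July 8, 1811 to July 8, 1844: 33 years, of which 9 contain a Feb 29 — 24×365 + 9×366 = 12054 days.
July 1844: 31 − 8 = 23 days remain.
Then August (31), September (30), October (31): 31 + 30 + 31 = 92 days.
November 1–19, 1844: 19 days.
Residual: 134 days.
Total: 12188 days.
12188 mod 7 = 1, so 1 day after Monday is Tuesday.

Tuesday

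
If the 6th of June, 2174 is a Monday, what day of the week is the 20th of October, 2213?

Wednesday

Day-of-year of June 6, 2174: 157.
Day-of-year of October 20, 2213: 293.
2174 has 365 days, so 365 − 157 = 208 days remain in 2174.
Full years 2175–2212: 29 common + 9 leap = 29×365 + 9×366 = 13879 days.
Total: 208 + 13879 + 293 = 14380 days.
14380 mod 7 = 2, so 2 days after Monday is Wednesday.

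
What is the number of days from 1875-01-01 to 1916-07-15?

Day-of-year of January 1, 1875: 1.
Day-of-year of July 15, 1916: 197.
1875 has 365 days, so 365 − 1 = 364 days remain in 1875.
Full years 1876–1915: 31 common + 9 leap = 31×365 + 9×366 = 14609 days.
Total: 364 + 14609 + 197 = 15170 days.

15170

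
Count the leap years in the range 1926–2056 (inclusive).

Years divisible by 4: 1928, 1932, …, 2056 — 33 in all.
2000 is divisible by 400, so still leap.
No century exceptions apply. Count: 33.

33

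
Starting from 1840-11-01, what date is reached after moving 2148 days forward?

1846-09-19

Count 2148 days after November 1, 1840:
Day-of-year of November 1, 1840: 306.
Day-of-year of September 19, 1846: 262.
1840 has 366 days, so 366 − 306 = 60 days remain in 1840.
Full years: 1841: 365; 1842: 365; 1843: 365; 1844: 366; 1845: 365. Sum = 1826.
Total: 60 + 1826 + 262 = 2148 days.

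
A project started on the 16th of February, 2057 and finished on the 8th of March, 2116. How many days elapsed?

From February 16, 2057 to February 16, 2116: 59 years, of which 13 contain a Feb 29 — 46×365 + 13×366 = 21548 days.
(2100 is not a leap year (divisible by 100 but not 400).)
February 2116: 29 − 16 = 13 days remain (2116 is a leap year, so February has 29 days).
March 1–8, 2116: 8 days.
Residual: 21 days.
Total: 21569 days.

21569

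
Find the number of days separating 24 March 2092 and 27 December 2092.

March 2092: 31 − 24 = 7 days remain.
Then April (30), May (31), June (30), July (31), August (31), September (30), October (31), November (30): 30 + 31 + 30 + 31 + 31 + 30 + 31 + 30 = 244 days.
December 1–27, 2092: 27 days.
Total: 7 + 244 + 27 = 278 days.

278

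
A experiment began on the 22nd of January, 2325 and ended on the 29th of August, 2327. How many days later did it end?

949

January 2325: 31 − 22 = 9 days remain.
Then 30 full months totalling 911 days.
August 1–29, 2327: 29 days.
Total: 9 + 911 + 29 = 949 days.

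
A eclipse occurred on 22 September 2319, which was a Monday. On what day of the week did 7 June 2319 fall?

Count forward from the earlier date (June 7, 2319) to the later (September 22, 2319):
June 2319: 30 − 7 = 23 days remain.
Then July (31), August (31): 31 + 31 = 62 days.
September 1–22, 2319: 22 days.
Total: 23 + 62 + 22 = 107 days.
107 mod 7 = 2, so 2 days before Monday is Saturday.

Saturday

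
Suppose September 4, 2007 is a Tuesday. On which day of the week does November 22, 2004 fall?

Count forward from the earlier date (November 22, 2004) to the later (September 4, 2007):
Day-of-year of November 22, 2004: 327.
Day-of-year of September 4, 2007: 247.
2004 has 366 days, so 366 − 327 = 39 days remain in 2004.
Full years: 2005: 365; 2006: 365. Sum = 730.
Total: 39 + 730 + 247 = 1016 days.
1016 mod 7 = 1, so 1 day before Tuesday is Monday.

Monday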